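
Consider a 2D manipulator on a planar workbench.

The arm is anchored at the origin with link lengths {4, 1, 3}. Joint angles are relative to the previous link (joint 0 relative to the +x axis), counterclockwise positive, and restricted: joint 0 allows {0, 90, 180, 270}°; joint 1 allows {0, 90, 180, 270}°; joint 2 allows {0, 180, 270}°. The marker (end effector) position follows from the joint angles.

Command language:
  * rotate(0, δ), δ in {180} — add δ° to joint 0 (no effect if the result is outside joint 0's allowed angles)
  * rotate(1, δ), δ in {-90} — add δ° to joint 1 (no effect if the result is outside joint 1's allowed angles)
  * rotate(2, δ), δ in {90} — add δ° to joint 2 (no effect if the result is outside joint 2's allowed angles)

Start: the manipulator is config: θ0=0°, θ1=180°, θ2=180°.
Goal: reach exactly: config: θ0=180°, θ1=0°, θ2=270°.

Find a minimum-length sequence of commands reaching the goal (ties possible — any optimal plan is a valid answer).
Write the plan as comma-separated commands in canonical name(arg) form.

rotate(2, 90), rotate(1, -90), rotate(1, -90), rotate(0, 180)

start: config: θ0=0°, θ1=180°, θ2=180°
[1] after rotate(2, 90): config: θ0=0°, θ1=180°, θ2=270°
[2] after rotate(1, -90): config: θ0=0°, θ1=90°, θ2=270°
[3] after rotate(1, -90): config: θ0=0°, θ1=0°, θ2=270°
[4] after rotate(0, 180): config: θ0=180°, θ1=0°, θ2=270°
nothing shorter than 4 reaches the goal.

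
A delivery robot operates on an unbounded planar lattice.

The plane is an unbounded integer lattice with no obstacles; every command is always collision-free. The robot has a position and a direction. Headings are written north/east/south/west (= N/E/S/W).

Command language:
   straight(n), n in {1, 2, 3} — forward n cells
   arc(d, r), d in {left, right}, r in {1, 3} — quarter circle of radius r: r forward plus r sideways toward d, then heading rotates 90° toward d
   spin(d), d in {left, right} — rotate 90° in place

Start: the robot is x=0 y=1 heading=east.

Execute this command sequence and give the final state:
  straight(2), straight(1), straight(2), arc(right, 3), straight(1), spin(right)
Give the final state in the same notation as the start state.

initial: x=0 y=1 heading=east
step 1 (straight(2)): x=2 y=1 heading=east
step 2 (straight(1)): x=3 y=1 heading=east
step 3 (straight(2)): x=5 y=1 heading=east
step 4 (arc(right, 3)): x=8 y=-2 heading=south
step 5 (straight(1)): x=8 y=-3 heading=south
step 6 (spin(right)): x=8 y=-3 heading=west

x=8 y=-3 heading=west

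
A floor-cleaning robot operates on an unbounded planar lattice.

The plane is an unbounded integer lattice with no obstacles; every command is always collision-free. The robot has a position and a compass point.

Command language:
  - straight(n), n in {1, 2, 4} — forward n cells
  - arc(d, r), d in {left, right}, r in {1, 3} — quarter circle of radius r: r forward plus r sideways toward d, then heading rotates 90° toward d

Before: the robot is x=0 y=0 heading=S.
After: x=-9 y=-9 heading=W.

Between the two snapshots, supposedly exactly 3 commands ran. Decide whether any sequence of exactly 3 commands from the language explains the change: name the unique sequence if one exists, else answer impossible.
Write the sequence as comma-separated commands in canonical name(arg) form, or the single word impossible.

arc(right, 3), arc(left, 3), arc(right, 3)

key: cell and facing (now W) both changed — the 3 commands mix motion and turning
initial: x=0 y=0 heading=S
t=1 arc(right, 3) ⇒ x=-3 y=-3 heading=W
t=2 arc(left, 3) ⇒ x=-6 y=-6 heading=S
t=3 arc(right, 3) ⇒ x=-9 y=-9 heading=W
all 343 alternatives checked — unique.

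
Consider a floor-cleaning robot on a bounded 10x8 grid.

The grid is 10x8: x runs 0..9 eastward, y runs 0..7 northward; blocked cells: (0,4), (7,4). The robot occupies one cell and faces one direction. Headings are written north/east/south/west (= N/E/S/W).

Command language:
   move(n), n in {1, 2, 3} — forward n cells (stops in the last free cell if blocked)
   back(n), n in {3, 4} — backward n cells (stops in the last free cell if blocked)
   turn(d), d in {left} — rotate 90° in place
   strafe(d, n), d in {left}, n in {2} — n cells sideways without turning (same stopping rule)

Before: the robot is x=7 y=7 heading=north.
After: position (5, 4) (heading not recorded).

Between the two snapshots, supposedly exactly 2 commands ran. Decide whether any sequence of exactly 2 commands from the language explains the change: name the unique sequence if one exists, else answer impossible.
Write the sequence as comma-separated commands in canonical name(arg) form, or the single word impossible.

strafe(left, 2), back(3)

key: running back(3) before strafe(left, 2) would end elsewhere — order is forced
begin: x=7 y=7 heading=north
t=1 strafe(left, 2) ⇒ x=5 y=7 heading=north
t=2 back(3) ⇒ x=5 y=4 heading=north
uniquely the one of 49 2-step routes that fits.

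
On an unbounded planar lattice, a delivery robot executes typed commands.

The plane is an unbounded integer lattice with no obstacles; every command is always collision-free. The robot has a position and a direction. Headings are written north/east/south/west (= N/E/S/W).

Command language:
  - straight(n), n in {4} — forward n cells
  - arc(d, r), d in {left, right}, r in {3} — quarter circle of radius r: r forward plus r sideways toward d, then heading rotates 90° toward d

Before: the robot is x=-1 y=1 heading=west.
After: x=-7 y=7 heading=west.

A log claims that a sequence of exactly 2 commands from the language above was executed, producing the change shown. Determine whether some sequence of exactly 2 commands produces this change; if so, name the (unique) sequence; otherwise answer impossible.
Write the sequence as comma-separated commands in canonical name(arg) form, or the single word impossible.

arc(right, 3), arc(left, 3)

key: running arc(left, 3) before arc(right, 3) would end elsewhere — order is forced
t0: x=-1 y=1 heading=west
1. arc(right, 3) → x=-4 y=4 heading=north
2. arc(left, 3) → x=-7 y=7 heading=west
no rival 2-sequence matches.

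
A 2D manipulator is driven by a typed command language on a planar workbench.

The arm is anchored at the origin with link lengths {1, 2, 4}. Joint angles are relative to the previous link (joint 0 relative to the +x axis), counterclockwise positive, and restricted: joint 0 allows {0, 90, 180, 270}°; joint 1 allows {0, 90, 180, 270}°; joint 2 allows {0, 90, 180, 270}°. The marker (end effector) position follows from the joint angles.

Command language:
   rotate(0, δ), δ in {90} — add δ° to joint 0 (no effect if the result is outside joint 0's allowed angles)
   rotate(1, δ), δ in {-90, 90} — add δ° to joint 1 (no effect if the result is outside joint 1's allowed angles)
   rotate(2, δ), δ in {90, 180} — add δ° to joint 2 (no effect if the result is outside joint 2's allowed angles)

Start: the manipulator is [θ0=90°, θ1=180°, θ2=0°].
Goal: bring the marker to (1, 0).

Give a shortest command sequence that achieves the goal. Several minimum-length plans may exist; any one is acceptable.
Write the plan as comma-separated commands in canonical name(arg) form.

rotate(2, 180), rotate(1, 90), rotate(1, 90), rotate(0, 90)

start: [θ0=90°, θ1=180°, θ2=0°]
1. rotate(2, 180) → [θ0=90°, θ1=180°, θ2=180°]
2. rotate(1, 90) → [θ0=90°, θ1=270°, θ2=180°]
3. rotate(1, 90) → [θ0=90°, θ1=0°, θ2=180°]
4. rotate(0, 90) → [θ0=180°, θ1=0°, θ2=180°]
minimal: 4 command(s), checked below 4.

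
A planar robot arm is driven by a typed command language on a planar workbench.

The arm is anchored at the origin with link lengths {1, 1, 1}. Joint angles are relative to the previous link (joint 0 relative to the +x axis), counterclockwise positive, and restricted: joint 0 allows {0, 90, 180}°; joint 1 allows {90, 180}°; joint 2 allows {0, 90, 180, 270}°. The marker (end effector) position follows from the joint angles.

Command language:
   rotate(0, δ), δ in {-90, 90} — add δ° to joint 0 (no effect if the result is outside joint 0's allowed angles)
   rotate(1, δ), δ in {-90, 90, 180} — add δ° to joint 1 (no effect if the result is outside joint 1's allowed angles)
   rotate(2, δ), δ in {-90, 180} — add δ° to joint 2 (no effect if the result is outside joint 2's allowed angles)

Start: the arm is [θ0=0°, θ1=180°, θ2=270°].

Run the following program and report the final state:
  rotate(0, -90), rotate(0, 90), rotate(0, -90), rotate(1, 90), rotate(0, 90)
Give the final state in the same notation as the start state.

[θ0=90°, θ1=180°, θ2=270°]

start: [θ0=0°, θ1=180°, θ2=270°]
1. rotate(0, -90) → [θ0=0°, θ1=180°, θ2=270°]
2. rotate(0, 90) → [θ0=90°, θ1=180°, θ2=270°]
3. rotate(0, -90) → [θ0=0°, θ1=180°, θ2=270°]
4. rotate(1, 90) → [θ0=0°, θ1=180°, θ2=270°]
5. rotate(0, 90) → [θ0=90°, θ1=180°, θ2=270°]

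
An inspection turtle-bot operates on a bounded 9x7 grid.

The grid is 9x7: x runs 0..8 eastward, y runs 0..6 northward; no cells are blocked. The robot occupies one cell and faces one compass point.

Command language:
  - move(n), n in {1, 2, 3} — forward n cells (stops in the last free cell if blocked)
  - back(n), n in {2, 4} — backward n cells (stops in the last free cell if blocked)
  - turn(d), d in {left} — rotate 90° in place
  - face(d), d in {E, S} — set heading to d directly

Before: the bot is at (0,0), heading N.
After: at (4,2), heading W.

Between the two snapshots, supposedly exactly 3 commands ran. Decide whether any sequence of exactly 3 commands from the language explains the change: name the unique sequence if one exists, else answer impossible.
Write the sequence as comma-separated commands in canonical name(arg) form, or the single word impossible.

key: order matters: swapping move(2) and back(4) lands elsewhere
t0: at (0,0), heading N
t=1 move(2) ⇒ at (0,2), heading N
t=2 turn(left) ⇒ at (0,2), heading W
t=3 back(4) ⇒ at (4,2), heading W
no other 3-command option fits: unique.

move(2), turn(left), back(4)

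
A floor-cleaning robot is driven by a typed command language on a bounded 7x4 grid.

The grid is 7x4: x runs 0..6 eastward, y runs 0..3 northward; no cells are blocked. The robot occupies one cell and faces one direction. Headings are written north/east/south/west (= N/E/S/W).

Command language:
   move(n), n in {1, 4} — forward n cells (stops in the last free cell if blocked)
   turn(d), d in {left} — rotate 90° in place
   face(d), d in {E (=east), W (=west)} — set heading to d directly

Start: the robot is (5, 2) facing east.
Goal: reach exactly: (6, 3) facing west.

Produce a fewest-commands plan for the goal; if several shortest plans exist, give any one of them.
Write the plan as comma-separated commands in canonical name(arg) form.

move(4), turn(left), move(4), turn(left)

begin: (5, 2) facing east
t=1 move(4) ⇒ (6, 2) facing east
t=2 turn(left) ⇒ (6, 2) facing north
t=3 move(4) ⇒ (6, 3) facing north
t=4 turn(left) ⇒ (6, 3) facing west
minimal: 4 command(s), checked below 4.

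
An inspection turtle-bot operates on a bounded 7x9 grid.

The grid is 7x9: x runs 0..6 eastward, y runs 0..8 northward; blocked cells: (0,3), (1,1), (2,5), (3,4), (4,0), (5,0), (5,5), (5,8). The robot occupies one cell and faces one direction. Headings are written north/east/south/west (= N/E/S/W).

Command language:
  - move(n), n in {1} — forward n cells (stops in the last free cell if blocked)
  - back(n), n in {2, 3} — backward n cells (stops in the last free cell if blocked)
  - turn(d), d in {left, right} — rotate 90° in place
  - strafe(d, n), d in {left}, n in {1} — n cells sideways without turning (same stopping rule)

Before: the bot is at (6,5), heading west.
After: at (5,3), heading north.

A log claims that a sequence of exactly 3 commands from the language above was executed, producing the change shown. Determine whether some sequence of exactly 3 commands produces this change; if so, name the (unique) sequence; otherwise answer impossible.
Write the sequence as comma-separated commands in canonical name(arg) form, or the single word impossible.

key: order matters: swapping turn(right) and strafe(left, 1) lands elsewhere
t0: at (6,5), heading west
t=1 turn(right) ⇒ at (6,5), heading north
t=2 back(2) ⇒ at (6,3), heading north
t=3 strafe(left, 1) ⇒ at (5,3), heading north
no other 3-command option fits: unique.

turn(right), back(2), strafe(left, 1)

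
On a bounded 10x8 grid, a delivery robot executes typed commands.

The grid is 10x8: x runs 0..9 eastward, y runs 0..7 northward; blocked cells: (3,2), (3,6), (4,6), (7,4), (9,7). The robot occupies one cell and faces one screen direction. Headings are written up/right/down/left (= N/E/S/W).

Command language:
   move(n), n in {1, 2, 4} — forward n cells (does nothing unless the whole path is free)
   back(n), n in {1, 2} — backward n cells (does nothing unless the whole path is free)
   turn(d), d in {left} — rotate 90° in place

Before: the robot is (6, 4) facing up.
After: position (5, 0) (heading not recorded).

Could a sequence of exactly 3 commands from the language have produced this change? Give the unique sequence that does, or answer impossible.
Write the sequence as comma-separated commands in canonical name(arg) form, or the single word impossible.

checked all 3-command options: none fits.

impossible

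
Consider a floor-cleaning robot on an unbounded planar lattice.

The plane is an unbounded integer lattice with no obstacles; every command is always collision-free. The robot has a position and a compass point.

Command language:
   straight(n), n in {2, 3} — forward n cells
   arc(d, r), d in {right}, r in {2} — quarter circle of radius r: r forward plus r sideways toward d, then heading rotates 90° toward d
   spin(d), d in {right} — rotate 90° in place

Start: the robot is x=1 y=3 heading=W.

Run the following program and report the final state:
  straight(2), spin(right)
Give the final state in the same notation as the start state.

initial: x=1 y=3 heading=W
step 1 (straight(2)): x=-1 y=3 heading=W
step 2 (spin(right)): x=-1 y=3 heading=N

x=-1 y=3 heading=N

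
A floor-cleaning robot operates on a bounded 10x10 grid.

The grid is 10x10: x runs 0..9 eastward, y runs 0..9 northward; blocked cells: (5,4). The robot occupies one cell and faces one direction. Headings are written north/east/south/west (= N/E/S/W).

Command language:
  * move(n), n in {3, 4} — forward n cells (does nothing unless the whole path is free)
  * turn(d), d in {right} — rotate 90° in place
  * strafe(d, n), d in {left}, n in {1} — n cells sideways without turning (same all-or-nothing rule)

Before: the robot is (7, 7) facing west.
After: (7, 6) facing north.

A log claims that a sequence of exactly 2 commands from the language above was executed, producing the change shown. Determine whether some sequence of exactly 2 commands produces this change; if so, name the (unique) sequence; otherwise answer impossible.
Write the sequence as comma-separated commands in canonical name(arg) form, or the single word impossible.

strafe(left, 1), turn(right)

key: position moved to (7,6) AND the heading swung to N — translation plus rotation needed
initial: (7, 7) facing west
step 1 (strafe(left, 1)): (7, 6) facing west
step 2 (turn(right)): (7, 6) facing north
no other 2-command option fits: unique.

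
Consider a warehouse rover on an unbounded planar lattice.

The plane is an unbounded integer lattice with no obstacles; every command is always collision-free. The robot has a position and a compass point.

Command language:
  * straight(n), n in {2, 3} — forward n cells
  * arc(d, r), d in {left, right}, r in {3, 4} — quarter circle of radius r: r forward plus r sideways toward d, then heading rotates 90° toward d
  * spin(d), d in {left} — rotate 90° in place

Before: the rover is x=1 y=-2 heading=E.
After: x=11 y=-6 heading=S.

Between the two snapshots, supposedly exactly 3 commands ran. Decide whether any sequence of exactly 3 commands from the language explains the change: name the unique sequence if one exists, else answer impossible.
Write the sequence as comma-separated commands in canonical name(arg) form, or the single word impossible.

key: running arc(right, 4) before straight(3) would end elsewhere — order is forced
t0: x=1 y=-2 heading=E
t=1 straight(3) ⇒ x=4 y=-2 heading=E
t=2 straight(3) ⇒ x=7 y=-2 heading=E
t=3 arc(right, 4) ⇒ x=11 y=-6 heading=S
uniquely the one of 343 3-step routes that fits.

straight(3), straight(3), arc(right, 4)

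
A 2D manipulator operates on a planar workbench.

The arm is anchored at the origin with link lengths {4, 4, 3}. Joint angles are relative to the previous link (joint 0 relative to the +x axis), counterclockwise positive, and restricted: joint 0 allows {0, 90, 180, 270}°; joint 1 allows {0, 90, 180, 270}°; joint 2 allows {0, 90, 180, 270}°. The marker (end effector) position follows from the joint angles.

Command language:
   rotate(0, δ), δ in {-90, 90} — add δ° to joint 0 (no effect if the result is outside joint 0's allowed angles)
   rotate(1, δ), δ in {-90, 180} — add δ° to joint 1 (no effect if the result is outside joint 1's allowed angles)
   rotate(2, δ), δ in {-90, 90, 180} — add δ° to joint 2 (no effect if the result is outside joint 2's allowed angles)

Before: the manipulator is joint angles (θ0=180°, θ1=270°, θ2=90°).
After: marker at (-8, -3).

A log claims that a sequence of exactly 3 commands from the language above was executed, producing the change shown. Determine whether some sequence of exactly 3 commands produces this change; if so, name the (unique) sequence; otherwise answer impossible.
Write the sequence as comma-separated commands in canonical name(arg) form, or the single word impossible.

rotate(1, -90), rotate(1, -90), rotate(1, -90)

begin: joint angles (θ0=180°, θ1=270°, θ2=90°)
step 1 (rotate(1, -90)): joint angles (θ0=180°, θ1=180°, θ2=90°)
step 2 (rotate(1, -90)): joint angles (θ0=180°, θ1=90°, θ2=90°)
step 3 (rotate(1, -90)): joint angles (θ0=180°, θ1=0°, θ2=90°)
no rival 3-sequence matches.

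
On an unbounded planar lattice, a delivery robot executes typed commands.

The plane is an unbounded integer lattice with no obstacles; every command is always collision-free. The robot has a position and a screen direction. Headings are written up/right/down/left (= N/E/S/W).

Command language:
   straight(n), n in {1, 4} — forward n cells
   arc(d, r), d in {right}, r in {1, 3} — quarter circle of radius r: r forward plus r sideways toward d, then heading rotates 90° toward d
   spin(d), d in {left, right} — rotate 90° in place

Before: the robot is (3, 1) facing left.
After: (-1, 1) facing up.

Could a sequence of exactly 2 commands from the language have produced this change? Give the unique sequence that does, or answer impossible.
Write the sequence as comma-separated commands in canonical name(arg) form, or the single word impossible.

straight(4), spin(right)

key: position moved to (-1,1) AND the heading swung to N — translation plus rotation needed
t0: (3, 1) facing left
step 1 (straight(4)): (-1, 1) facing left
step 2 (spin(right)): (-1, 1) facing up
no other 2-command option fits: unique.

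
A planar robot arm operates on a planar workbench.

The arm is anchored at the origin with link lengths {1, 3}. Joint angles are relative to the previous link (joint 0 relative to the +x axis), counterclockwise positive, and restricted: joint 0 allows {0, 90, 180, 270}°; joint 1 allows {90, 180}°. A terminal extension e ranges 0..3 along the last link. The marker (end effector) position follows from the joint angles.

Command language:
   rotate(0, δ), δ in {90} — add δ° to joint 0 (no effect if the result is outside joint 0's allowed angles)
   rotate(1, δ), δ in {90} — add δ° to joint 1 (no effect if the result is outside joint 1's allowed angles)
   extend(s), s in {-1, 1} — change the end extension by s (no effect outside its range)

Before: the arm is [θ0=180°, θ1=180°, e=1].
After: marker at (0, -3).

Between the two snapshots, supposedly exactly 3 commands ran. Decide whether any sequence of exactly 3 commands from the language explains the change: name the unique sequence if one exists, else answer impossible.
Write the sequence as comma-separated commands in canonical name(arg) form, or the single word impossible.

from: [θ0=180°, θ1=180°, e=1]
[1] after rotate(0, 90): [θ0=270°, θ1=180°, e=1]
[2] after rotate(0, 90): [θ0=0°, θ1=180°, e=1]
[3] after rotate(0, 90): [θ0=90°, θ1=180°, e=1]
all 64 alternatives checked — unique.

rotate(0, 90), rotate(0, 90), rotate(0, 90)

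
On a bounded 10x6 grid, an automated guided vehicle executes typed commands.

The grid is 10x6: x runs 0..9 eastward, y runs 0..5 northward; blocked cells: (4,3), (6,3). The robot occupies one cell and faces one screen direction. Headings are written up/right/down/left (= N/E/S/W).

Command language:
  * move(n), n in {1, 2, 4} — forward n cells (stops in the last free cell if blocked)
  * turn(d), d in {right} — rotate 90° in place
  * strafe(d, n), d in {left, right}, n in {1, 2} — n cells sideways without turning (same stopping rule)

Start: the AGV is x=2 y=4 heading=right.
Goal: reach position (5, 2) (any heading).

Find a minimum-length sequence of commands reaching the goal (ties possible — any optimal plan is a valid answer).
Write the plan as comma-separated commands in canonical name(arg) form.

initial: x=2 y=4 heading=right
step 1 (move(1)): x=3 y=4 heading=right
step 2 (strafe(right, 2)): x=3 y=2 heading=right
step 3 (move(2)): x=5 y=2 heading=right
nothing shorter than 3 reaches the goal.

move(1), strafe(right, 2), move(2)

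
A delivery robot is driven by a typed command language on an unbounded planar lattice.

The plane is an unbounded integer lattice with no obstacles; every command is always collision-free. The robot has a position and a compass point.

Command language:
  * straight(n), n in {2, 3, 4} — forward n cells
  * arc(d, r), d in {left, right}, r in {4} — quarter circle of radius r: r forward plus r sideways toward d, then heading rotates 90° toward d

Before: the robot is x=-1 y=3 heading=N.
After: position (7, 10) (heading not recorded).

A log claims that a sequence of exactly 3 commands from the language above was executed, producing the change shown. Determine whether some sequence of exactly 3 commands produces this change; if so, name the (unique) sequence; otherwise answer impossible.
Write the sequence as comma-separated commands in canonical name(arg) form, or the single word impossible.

straight(3), arc(right, 4), straight(4)

key: order matters: swapping straight(3) and straight(4) lands elsewhere
from: x=-1 y=3 heading=N
1. straight(3) → x=-1 y=6 heading=N
2. arc(right, 4) → x=3 y=10 heading=E
3. straight(4) → x=7 y=10 heading=E
all 125 alternatives checked — unique.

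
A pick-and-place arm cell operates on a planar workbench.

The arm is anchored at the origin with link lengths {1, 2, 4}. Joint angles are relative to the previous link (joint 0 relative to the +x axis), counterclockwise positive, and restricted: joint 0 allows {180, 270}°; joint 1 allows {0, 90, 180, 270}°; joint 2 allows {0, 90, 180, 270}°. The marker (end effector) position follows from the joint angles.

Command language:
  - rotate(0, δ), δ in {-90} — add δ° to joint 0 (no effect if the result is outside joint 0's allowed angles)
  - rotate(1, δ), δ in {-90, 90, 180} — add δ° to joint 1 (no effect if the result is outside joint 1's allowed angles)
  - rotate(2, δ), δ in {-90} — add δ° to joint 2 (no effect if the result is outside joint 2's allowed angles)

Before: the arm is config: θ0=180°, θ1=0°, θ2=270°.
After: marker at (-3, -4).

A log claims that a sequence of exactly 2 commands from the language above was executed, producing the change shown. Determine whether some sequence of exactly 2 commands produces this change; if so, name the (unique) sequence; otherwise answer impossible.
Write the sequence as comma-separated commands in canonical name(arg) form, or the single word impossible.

rotate(2, -90), rotate(2, -90)

start: config: θ0=180°, θ1=0°, θ2=270°
t=1 rotate(2, -90) ⇒ config: θ0=180°, θ1=0°, θ2=180°
t=2 rotate(2, -90) ⇒ config: θ0=180°, θ1=0°, θ2=90°
uniquely the one of 25 2-step routes that fits.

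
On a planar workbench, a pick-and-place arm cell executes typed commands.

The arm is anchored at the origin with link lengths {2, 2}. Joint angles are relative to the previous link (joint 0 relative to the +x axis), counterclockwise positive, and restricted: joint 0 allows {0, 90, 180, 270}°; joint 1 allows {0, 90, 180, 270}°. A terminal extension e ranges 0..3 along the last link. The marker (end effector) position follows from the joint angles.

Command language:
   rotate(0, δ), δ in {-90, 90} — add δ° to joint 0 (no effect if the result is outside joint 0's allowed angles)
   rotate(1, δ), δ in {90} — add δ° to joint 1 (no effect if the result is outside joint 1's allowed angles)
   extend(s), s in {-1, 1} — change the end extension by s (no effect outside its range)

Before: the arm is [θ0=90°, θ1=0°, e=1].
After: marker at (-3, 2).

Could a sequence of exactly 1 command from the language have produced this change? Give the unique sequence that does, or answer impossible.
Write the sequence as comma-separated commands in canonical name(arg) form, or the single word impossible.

begin: [θ0=90°, θ1=0°, e=1]
t=1 rotate(1, 90) ⇒ [θ0=90°, θ1=90°, e=1]
uniquely the one of 5 1-step routes that fits.

rotate(1, 90)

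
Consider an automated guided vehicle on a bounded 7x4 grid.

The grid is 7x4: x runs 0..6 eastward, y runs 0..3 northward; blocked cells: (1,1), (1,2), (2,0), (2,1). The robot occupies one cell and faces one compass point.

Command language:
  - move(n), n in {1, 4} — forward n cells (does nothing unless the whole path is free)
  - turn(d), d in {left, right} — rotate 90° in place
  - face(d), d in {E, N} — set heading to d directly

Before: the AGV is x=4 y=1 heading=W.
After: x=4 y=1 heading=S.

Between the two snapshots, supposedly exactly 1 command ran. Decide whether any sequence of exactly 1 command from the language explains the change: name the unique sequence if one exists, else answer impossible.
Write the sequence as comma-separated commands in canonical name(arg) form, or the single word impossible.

key: (4,1) unchanged — the single command moves nothing
begin: x=4 y=1 heading=W
step 1 (turn(left)): x=4 y=1 heading=S
no other 1-command option fits: unique.

turn(left)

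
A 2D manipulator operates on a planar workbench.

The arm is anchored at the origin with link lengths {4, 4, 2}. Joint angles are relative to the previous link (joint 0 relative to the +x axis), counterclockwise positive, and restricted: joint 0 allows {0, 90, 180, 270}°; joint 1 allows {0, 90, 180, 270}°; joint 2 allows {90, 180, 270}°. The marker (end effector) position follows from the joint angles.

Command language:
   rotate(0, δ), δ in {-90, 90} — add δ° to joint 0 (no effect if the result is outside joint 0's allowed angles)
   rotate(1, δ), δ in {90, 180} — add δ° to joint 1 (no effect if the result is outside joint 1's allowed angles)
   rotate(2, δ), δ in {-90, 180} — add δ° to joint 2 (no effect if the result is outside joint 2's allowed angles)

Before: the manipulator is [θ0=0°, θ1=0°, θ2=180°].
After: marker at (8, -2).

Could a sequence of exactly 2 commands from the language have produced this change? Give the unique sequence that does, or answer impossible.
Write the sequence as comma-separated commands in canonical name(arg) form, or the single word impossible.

key: order matters: swapping rotate(2, -90) and rotate(2, 180) lands elsewhere
start: [θ0=0°, θ1=0°, θ2=180°]
1. rotate(2, -90) → [θ0=0°, θ1=0°, θ2=90°]
2. rotate(2, 180) → [θ0=0°, θ1=0°, θ2=270°]
uniquely the one of 36 2-step routes that fits.

rotate(2, -90), rotate(2, 180)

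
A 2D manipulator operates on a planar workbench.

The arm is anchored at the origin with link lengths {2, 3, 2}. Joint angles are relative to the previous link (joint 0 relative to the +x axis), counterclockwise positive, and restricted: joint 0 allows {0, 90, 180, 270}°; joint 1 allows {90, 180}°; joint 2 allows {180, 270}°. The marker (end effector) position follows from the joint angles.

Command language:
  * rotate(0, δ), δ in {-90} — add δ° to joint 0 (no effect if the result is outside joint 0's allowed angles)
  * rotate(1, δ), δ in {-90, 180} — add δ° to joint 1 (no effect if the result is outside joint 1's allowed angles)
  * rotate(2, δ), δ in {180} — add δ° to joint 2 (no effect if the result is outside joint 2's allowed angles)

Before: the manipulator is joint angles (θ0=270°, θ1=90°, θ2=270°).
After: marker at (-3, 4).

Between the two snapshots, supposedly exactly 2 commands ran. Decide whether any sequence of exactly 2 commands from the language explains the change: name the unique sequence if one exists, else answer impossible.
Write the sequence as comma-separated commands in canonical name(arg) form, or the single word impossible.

begin: joint angles (θ0=270°, θ1=90°, θ2=270°)
t=1 rotate(0, -90) ⇒ joint angles (θ0=180°, θ1=90°, θ2=270°)
t=2 rotate(0, -90) ⇒ joint angles (θ0=90°, θ1=90°, θ2=270°)
no rival 2-sequence matches.

rotate(0, -90), rotate(0, -90)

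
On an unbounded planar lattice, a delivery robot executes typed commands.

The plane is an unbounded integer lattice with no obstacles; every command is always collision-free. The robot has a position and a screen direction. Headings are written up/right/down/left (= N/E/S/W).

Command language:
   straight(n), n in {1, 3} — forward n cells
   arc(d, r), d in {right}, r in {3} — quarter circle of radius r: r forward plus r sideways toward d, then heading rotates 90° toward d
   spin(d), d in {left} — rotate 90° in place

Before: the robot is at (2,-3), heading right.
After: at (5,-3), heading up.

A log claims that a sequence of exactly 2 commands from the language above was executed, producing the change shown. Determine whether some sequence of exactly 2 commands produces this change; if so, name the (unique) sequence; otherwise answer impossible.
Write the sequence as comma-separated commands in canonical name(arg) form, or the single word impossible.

key: position moved to (5,-3) AND the heading swung to N — translation plus rotation needed
t0: at (2,-3), heading right
t=1 straight(3) ⇒ at (5,-3), heading right
t=2 spin(left) ⇒ at (5,-3), heading up
all 16 alternatives checked — unique.

straight(3), spin(left)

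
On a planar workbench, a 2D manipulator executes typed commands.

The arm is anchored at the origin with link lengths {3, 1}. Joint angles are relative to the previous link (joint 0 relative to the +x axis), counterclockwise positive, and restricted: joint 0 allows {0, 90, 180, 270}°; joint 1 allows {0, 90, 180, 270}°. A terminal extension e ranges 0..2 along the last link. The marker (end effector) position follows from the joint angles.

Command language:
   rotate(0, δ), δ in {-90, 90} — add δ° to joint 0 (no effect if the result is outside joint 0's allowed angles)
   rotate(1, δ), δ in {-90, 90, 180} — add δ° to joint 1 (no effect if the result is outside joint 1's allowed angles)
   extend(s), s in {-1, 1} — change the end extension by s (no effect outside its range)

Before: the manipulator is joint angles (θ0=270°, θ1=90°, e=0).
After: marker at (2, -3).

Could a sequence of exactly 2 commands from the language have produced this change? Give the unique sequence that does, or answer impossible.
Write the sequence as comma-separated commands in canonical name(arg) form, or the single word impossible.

key: order matters: swapping extend(-1) and extend(1) lands elsewhere
from: joint angles (θ0=270°, θ1=90°, e=0)
[1] after extend(-1): joint angles (θ0=270°, θ1=90°, e=0)
[2] after extend(1): joint angles (θ0=270°, θ1=90°, e=1)
uniquely the one of 49 2-step routes that fits.

extend(-1), extend(1)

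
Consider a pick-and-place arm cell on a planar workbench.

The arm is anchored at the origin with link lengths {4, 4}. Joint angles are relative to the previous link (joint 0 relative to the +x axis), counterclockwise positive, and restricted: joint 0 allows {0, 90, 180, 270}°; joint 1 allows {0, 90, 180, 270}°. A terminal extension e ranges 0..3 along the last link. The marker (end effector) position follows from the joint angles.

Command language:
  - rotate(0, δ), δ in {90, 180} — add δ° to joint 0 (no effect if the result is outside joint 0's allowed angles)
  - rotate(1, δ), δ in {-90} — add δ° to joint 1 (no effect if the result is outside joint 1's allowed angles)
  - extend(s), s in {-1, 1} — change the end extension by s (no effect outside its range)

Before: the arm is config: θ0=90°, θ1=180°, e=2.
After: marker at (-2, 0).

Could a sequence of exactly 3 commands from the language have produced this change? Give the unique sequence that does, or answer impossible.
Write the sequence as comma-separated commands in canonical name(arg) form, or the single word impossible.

rotate(0, 90), rotate(0, 90), rotate(0, 90)

t0: config: θ0=90°, θ1=180°, e=2
t=1 rotate(0, 90) ⇒ config: θ0=180°, θ1=180°, e=2
t=2 rotate(0, 90) ⇒ config: θ0=270°, θ1=180°, e=2
t=3 rotate(0, 90) ⇒ config: θ0=0°, θ1=180°, e=2
uniquely the one of 125 3-step routes that fits.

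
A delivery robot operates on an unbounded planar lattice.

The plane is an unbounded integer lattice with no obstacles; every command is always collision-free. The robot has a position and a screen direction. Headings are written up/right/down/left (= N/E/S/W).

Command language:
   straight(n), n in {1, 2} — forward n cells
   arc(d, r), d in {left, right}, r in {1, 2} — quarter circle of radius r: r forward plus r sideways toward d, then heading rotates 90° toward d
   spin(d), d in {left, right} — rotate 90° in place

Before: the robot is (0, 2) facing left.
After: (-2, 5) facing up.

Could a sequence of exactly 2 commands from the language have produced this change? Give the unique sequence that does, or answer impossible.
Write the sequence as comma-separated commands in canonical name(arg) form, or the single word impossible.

key: position moved to (-2,5) AND the heading swung to N — translation plus rotation needed
t0: (0, 2) facing left
1. arc(right, 2) → (-2, 4) facing up
2. straight(1) → (-2, 5) facing up
no other 2-command option fits: unique.

arc(right, 2), straight(1)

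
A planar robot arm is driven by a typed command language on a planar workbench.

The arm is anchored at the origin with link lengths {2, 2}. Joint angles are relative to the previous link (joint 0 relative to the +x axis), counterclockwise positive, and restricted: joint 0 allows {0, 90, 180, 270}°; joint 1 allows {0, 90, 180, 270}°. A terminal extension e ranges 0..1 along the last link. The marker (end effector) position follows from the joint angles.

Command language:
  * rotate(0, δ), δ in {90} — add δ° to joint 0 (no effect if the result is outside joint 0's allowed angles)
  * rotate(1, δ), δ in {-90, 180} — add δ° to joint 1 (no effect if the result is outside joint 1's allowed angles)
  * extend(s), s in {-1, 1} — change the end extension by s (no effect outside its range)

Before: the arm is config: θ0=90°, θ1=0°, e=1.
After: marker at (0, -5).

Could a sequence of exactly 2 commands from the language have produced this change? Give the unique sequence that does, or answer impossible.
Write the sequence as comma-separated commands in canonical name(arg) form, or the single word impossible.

rotate(0, 90), rotate(0, 90)

begin: config: θ0=90°, θ1=0°, e=1
1. rotate(0, 90) → config: θ0=180°, θ1=0°, e=1
2. rotate(0, 90) → config: θ0=270°, θ1=0°, e=1
all 25 alternatives checked — unique.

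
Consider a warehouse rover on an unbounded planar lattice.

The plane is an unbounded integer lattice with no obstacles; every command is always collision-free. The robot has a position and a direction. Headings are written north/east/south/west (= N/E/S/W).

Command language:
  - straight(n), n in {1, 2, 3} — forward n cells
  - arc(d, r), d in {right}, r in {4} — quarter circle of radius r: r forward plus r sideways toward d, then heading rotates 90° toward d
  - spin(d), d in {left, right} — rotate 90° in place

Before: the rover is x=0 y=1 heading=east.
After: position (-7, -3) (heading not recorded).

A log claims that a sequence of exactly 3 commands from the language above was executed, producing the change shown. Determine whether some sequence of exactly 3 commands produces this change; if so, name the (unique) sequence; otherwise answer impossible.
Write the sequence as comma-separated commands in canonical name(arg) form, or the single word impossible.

spin(right), arc(right, 4), straight(3)

key: running straight(3) before spin(right) would end elsewhere — order is forced
t0: x=0 y=1 heading=east
step 1 (spin(right)): x=0 y=1 heading=south
step 2 (arc(right, 4)): x=-4 y=-3 heading=west
step 3 (straight(3)): x=-7 y=-3 heading=west
no other 3-command option fits: unique.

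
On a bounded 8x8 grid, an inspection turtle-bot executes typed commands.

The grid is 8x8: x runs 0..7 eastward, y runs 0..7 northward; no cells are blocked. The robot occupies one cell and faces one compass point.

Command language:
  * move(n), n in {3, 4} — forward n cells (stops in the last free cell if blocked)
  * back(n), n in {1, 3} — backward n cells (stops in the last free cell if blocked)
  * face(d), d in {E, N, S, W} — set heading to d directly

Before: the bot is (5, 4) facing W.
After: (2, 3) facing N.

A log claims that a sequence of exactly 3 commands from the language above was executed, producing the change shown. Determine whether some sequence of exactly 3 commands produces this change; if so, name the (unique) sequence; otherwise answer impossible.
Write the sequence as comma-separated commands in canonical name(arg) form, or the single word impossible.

move(3), face(N), back(1)

key: order matters: swapping move(3) and back(1) lands elsewhere
start: (5, 4) facing W
[1] after move(3): (2, 4) facing W
[2] after face(N): (2, 4) facing N
[3] after back(1): (2, 3) facing N
uniquely the one of 512 3-step routes that fits.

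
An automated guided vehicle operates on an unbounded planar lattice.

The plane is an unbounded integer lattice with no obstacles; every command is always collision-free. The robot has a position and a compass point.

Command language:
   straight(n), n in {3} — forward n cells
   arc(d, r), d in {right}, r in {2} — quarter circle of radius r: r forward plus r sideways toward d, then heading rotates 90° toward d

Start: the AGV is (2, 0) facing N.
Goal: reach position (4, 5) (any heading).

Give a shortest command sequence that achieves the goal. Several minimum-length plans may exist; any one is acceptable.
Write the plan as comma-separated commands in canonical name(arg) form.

t0: (2, 0) facing N
1. straight(3) → (2, 3) facing N
2. arc(right, 2) → (4, 5) facing E
shorter routes all fall short; 2 is best.

straight(3), arc(right, 2)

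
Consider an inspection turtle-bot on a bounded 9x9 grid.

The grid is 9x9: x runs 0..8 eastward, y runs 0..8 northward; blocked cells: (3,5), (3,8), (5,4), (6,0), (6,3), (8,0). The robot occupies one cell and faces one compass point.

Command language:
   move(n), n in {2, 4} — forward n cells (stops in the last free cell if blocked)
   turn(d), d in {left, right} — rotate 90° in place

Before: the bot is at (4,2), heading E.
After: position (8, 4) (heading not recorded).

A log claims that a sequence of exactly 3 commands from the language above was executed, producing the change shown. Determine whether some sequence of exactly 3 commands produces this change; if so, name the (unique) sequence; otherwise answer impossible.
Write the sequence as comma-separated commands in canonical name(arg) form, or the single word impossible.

key: running move(2) before move(4) would end elsewhere — order is forced
t0: at (4,2), heading E
step 1 (move(4)): at (8,2), heading E
step 2 (turn(left)): at (8,2), heading N
step 3 (move(2)): at (8,4), heading N
all 64 alternatives checked — unique.

move(4), turn(left), move(2)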